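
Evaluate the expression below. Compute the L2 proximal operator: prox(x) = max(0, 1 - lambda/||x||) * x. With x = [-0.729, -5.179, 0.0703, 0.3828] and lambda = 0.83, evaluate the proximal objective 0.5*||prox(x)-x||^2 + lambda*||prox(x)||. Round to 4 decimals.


Step 1: Compute ||x||.
||x|| = 5.2445
Step 2: Compute scaling factor.
scale = max(0, 1 - 0.83/5.2445) = 0.8417
Step 3: prox(x) = [-0.6136, -4.3594, 0.0592, 0.3222]
||prox(x)|| = 4.4145
Step 4: Proximal objective.
0.5*||prox-x||^2 = 0.3445
lambda*||prox|| = 3.664
Total = 4.0085


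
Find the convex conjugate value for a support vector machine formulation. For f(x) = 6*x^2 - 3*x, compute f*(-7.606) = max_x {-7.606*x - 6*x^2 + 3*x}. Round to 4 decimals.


f*(y) = sup_x {y*x - a*x^2 - b*x} = sup_x {(y-b)*x - a*x^2}
FOC: (y - b) - 2a*x = 0 => x* = (y - b)/(2a)
x* = (-7.606 + 3)/(2*6) = -0.3838
f*(-7.606) = (y-b)^2/(4a) = (-7.606 + 3)^2/(4*6)
= 21.2152/24 = 0.884


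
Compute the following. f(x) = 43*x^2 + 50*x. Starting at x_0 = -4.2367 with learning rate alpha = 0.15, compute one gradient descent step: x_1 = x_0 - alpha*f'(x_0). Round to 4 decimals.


We compute the gradient at x_0 and apply the update.
f'(x) = 86*x + 50
f'(-4.2367) = 86*-4.2367 + 50 = -314.3562
x_1 = -4.2367 - 0.15*-314.3562 = 42.9167


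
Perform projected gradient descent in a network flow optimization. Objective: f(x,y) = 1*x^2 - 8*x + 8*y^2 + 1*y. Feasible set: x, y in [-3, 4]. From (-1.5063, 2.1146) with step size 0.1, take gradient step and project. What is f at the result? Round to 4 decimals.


Step 1: Compute gradient at (-1.5063, 2.1146).
grad_x = 2*1*-1.5063 - 8 = -11.0126
grad_y = 2*8*2.1146 + 1 = 34.8336
Step 2: Gradient step.
x_raw = -1.5063 - 0.1*-11.0126 = -0.405
y_raw = 2.1146 - 0.1*34.8336 = -1.3688
Step 3: Project onto [-3, 4].
x_proj = clip(-0.405) = -0.405
y_proj = clip(-1.3688) = -1.3688
Step 4: Evaluate f.
f(-0.405, -1.3688) = 17.0236


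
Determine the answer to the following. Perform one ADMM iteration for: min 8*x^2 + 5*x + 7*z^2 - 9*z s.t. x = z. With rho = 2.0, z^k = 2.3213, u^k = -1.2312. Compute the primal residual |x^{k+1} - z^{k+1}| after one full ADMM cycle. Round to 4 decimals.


ADMM iteration with rho = 2.0, z^k = 2.3213, u^k = -1.2312
Step 1: x-update.
Minimize 8*x^2 + 5*x + (2.0/2)*(x - 2.3213 - 1.2312)^2
FOC: (2*8 + 2.0)*x = -5 + 2.0*(2.3213 + 1.2312)
x^{k+1} = 0.1169
Step 2: z-update.
Minimize 7*z^2 - 9*z + (2.0/2)*(0.1169 - z - 1.2312)^2
FOC: (2*7 + 2.0)*z = 9 + 2.0*(0.1169 - 1.2312)
z^{k+1} = 0.4232
Step 3: u-update.
u^{k+1} = -1.2312 + 0.1169 - 0.4232 = -1.5375
Step 4: Primal residual = |0.1169 - 0.4232| = 0.3063


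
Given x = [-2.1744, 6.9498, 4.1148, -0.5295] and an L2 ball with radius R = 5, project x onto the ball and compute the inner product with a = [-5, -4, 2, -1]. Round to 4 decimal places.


Step 1: Compute ||x|| (intermediates to 6 decimals).
||x|| = sqrt((-2.1744)^2 + 6.9498^2 + 4.1148^2 + (-0.5295)^2) = 8.380912
Step 2: Project.
Since ||x|| > R, scale = R/||x|| = 5/8.380912 = 0.596594, proj(x) = scale * x
proj(x) = [-1.297234, 4.146209, 2.454865, -0.315897]
Step 3: Dot product.
a^T * proj(x) = -5*(-1.297234) - 4*4.146209 + 2*2.454865 - 1*(-0.315897) = -4.873


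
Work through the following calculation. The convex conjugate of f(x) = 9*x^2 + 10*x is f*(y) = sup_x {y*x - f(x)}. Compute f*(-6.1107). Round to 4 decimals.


f*(y) = sup_x {y*x - a*x^2 - b*x} = sup_x {(y-b)*x - a*x^2}
FOC: (y - b) - 2a*x = 0 => x* = (y - b)/(2a)
x* = (-6.1107 - 10)/(2*9) = -0.895
f*(-6.1107) = (y-b)^2/(4a) = (-6.1107 - 10)^2/(4*9)
= 259.5547/36 = 7.2099


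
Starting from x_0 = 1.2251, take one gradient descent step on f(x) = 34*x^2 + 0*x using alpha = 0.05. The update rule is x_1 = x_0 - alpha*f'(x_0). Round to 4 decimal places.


We compute the gradient at x_0 and apply the update.
f'(x) = 68*x + 0
f'(1.2251) = 68*1.2251 + 0 = 83.3068
x_1 = 1.2251 - 0.05*83.3068 = -2.9402


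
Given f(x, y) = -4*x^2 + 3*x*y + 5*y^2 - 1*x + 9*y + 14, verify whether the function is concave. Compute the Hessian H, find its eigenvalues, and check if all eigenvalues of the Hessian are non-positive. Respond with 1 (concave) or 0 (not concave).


The Hessian of f(x,y) = -4*x^2 + 3*x*y + 5*y^2 - 1*x + 9*y + 14 is:
H = [[-8, 3], [3, 10]]
Trace = -8 + 10 = 2
Determinant = -8*10 - (3)^2 = -89
Discriminant = (2)^2 - 4*-89 = 360.0
Eigenvalues: lambda_1 = -8.4868, lambda_2 = 10.4868
The function is not concave.

0


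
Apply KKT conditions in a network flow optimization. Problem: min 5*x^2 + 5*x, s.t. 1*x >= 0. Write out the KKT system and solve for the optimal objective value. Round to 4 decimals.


Step 1: Try lambda = 0 (constraint inactive).
x_unc = -5/(2*5) = -0.5
Check: 1*-0.5 = -0.5 < 0 -- violated!
Step 2: Constraint must be active: 1*x = 0
x* = 0/1 = 0.0
lambda = (2*5*0.0 + 5)/1 = 5.0
Step 3: Compute optimal value.
f(x*) = 5*0.0^2 + 5*0.0 = 0.0


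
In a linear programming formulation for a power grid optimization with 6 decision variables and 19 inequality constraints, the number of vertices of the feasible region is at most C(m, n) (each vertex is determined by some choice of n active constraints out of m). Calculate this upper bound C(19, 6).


Each vertex corresponds to some choice of n active constraints out of m, so the number of vertices is at most C(m, n) = m! / (n!(m-n)!).
m = 19, n = 6
Numerator: 19 * 18 * 17 * 16 * 15 * 14
Denominator: 6! = 720
C(19, 6) = 27132


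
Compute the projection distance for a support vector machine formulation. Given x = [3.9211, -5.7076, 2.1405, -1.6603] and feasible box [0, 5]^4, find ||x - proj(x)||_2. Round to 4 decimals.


Project each component onto [0, 5].
clip(3.9211) = 3.9211, clip(-5.7076) = 0.0, clip(2.1405) = 2.1405, clip(-1.6603) = 0.0
Projection = [3.9211, 0.0, 2.1405, 0.0]
Squared diffs: [0.0, 32.5767, 0.0, 2.7566]
Distance = sqrt(35.3333) = 5.9442


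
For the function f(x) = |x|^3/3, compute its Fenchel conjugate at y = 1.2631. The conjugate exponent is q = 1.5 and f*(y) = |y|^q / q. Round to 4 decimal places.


The conjugate exponent q satisfies 1/p + 1/q = 1.
p = 3, so q = 3/(3 - 1) = 1.5
|y|^q = 1.2631^1.5 = 1.4196
f*(1.2631) = 1.4196 / 1.5 = 0.9464


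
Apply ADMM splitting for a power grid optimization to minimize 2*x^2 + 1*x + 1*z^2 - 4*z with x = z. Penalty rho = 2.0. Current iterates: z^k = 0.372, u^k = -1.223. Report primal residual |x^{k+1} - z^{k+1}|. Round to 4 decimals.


ADMM iteration with rho = 2.0, z^k = 0.372, u^k = -1.223
Step 1: x-update.
Minimize 2*x^2 + 1*x + (2.0/2)*(x - 0.372 - 1.223)^2
FOC: (2*2 + 2.0)*x = -1 + 2.0*(0.372 + 1.223)
x^{k+1} = 0.365
Step 2: z-update.
Minimize 1*z^2 - 4*z + (2.0/2)*(0.365 - z - 1.223)^2
FOC: (2*1 + 2.0)*z = 4 + 2.0*(0.365 - 1.223)
z^{k+1} = 0.571
Step 3: u-update.
u^{k+1} = -1.223 + 0.365 - 0.571 = -1.429
Step 4: Primal residual = |0.365 - 0.571| = 0.206


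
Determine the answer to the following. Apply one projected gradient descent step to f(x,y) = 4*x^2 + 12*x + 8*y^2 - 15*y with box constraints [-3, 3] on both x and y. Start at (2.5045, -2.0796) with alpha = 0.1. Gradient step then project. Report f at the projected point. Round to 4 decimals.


Step 1: Compute gradient at (2.5045, -2.0796).
grad_x = 2*4*2.5045 + 12 = 32.036
grad_y = 2*8*-2.0796 - 15 = -48.2736
Step 2: Gradient step.
x_raw = 2.5045 - 0.1*32.036 = -0.6991
y_raw = -2.0796 - 0.1*-48.2736 = 2.7478
Step 3: Project onto [-3, 3].
x_proj = clip(-0.6991) = -0.6991
y_proj = clip(2.7478) = 2.7478
Step 4: Evaluate f.
f(-0.6991, 2.7478) = 12.7508


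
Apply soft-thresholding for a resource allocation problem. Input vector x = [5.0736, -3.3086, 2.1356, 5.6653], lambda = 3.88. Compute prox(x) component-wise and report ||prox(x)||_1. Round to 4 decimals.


Soft-thresholding with lambda = 3.88:
prox(5.0736) = sign(5.0736)*max(|5.0736| - 3.88, 0) = 1.1936
prox(-3.3086) = sign(-3.3086)*max(|-3.3086| - 3.88, 0) = 0.0
prox(2.1356) = sign(2.1356)*max(|2.1356| - 3.88, 0) = 0.0
prox(5.6653) = sign(5.6653)*max(|5.6653| - 3.88, 0) = 1.7853
prox(x) = [1.1936, 0.0, 0.0, 1.7853]
||prox(x)||_1 = 1.1936 + 0.0 + 0.0 + 1.7853 = 2.9789


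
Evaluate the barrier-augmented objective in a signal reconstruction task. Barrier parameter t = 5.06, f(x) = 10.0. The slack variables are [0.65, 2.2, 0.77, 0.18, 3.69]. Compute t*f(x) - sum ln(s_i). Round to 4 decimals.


Step 1: Compute log-barrier.
ln values: [-0.4308, 0.7885, -0.2614, -1.7148, 1.3056]
phi = -(-0.4308 + 0.7885 - 0.2614 - 1.7148 + 1.3056) = 0.3129
Step 2: Compute augmented objective.
t*f(x) = 5.06*10.0 = 50.6
Total = 50.6 + 0.3129 = 50.9129


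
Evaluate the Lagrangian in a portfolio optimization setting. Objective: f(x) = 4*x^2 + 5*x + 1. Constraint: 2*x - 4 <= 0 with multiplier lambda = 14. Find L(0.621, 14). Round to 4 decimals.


Step 1: Evaluate f(x).
f(0.621) = 4*0.621^2 + 5*0.621 + 1 = 5.6476
Step 2: Evaluate g(x).
g(0.621) = 2*0.621 - 4 = -2.758
Step 3: Compute Lagrangian.
L = 5.6476 + 14*-2.758 = -32.9644


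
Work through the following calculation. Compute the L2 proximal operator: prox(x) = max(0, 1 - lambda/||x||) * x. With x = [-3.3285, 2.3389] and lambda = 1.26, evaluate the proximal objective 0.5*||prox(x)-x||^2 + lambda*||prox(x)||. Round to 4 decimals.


Step 1: Compute ||x||.
||x|| = 4.0681
Step 2: Compute scaling factor.
scale = max(0, 1 - 1.26/4.0681) = 0.6903
Step 3: prox(x) = [-2.2976, 1.6145]
||prox(x)|| = 2.8081
Step 4: Proximal objective.
0.5*||prox-x||^2 = 0.7938
lambda*||prox|| = 3.5382
Total = 4.332


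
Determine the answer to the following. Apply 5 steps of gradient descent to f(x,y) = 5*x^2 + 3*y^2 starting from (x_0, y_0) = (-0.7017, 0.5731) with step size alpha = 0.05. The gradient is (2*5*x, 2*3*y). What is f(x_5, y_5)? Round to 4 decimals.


Gradient descent on f(x,y) = 5*x^2 + 3*y^2.
Starting point: (-0.7017, 0.5731), alpha = 0.05
Step 1: grad_x = 2*5*-0.7017 = -7.017, grad_y = 2*3*0.5731 = 3.4386
  x_1 = -0.7017 - 0.05*-7.017 = -0.3509
  y_1 = 0.5731 - 0.05*3.4386 = 0.4012
Step 2: grad_x = 2*5*-0.3509 = -3.5085, grad_y = 2*3*0.4012 = 2.407
  x_2 = -0.3509 - 0.05*-3.5085 = -0.1754
  y_2 = 0.4012 - 0.05*2.407 = 0.2808
Step 3: grad_x = 2*5*-0.1754 = -1.7543, grad_y = 2*3*0.2808 = 1.6849
  x_3 = -0.1754 - 0.05*-1.7543 = -0.0877
  y_3 = 0.2808 - 0.05*1.6849 = 0.1966
Step 4: grad_x = 2*5*-0.0877 = -0.8771, grad_y = 2*3*0.1966 = 1.1794
  x_4 = -0.0877 - 0.05*-0.8771 = -0.0439
  y_4 = 0.1966 - 0.05*1.1794 = 0.1376
Step 5: grad_x = 2*5*-0.0439 = -0.4386, grad_y = 2*3*0.1376 = 0.8256
  x_5 = -0.0439 - 0.05*-0.4386 = -0.0219
  y_5 = 0.1376 - 0.05*0.8256 = 0.0963
f(-0.0219, 0.0963) = 5*(-0.0219)^2 + 3*0.0963^2 = 0.0302


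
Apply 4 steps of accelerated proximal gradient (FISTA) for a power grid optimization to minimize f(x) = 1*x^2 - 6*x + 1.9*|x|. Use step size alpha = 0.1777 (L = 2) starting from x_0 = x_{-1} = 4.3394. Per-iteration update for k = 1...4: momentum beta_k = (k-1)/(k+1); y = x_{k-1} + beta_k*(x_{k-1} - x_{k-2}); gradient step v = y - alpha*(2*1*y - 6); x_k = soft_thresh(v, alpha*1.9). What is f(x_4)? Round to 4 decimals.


FISTA on f(x) = 1*x^2 - 6*x + 1.9*|x|
L = 2, alpha = 0.1777
Iteration 1: beta = 0.0, y = 4.3394 + 0.0*(4.3394 - 4.3394) = 4.3394
  grad(y) = 2.6788, v = y - alpha*grad = 3.8634
  prox(v) = soft_thresh(3.8634, 0.3376) = 3.5257
Iteration 2: beta = 0.3333, y = 3.5257 + 0.3333*(3.5257 - 4.3394) = 3.2545
  grad(y) = 0.5091, v = y - alpha*grad = 3.1641
  prox(v) = soft_thresh(3.1641, 0.3376) = 2.8264
Iteration 3: beta = 0.5, y = 2.8264 + 0.5*(2.8264 - 3.5257) = 2.4768
  grad(y) = -1.0464, v = y - alpha*grad = 2.6627
  prox(v) = soft_thresh(2.6627, 0.3376) = 2.3251
Iteration 4: beta = 0.6, y = 2.3251 + 0.6*(2.3251 - 2.8264) = 2.0243
  grad(y) = -1.9514, v = y - alpha*grad = 2.3711
  prox(v) = soft_thresh(2.3711, 0.3376) = 2.0334
f(x_4) = 1*2.0334^2 - 6*2.0334 + 1.9*|2.0334| = -4.2022


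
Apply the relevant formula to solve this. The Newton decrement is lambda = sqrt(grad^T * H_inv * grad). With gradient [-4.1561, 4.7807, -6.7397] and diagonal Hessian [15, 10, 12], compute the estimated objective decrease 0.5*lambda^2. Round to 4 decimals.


Step 1: H is diagonal, so H^(-1) * g = [-0.2771, 0.4781, -0.5616].
Step 2: g^T H^(-1) g = sum_i g_i^2 / H_ii
  = (-4.1561)^2/15 + (4.7807)^2/10 + (-6.7397)^2/12
  = 1.1515 + 2.2855 + 3.7853 = 7.2224
Step 3: Objective decrease = 0.5 * g^T H^(-1) g = 3.6112


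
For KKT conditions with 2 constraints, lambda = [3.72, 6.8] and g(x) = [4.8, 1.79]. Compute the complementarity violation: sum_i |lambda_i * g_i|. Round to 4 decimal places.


KKT complementary slackness check:
lambda_1 * g_1 = 3.72 * 4.8 = 17.856
lambda_2 * g_2 = 6.8 * 1.79 = 12.172
Total violation = 17.856 + 12.172 = 30.028


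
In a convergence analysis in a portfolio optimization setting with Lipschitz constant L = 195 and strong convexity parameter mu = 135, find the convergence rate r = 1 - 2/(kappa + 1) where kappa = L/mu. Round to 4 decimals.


Step 1: Compute the condition number.
kappa = L/mu = 195/135 = 1.4444
Step 2: Compute the convergence rate.
r = 1 - 2/(kappa + 1) = 1 - 2*mu/(L + mu) = (L - mu)/(L + mu) = 60/330 = 0.1818


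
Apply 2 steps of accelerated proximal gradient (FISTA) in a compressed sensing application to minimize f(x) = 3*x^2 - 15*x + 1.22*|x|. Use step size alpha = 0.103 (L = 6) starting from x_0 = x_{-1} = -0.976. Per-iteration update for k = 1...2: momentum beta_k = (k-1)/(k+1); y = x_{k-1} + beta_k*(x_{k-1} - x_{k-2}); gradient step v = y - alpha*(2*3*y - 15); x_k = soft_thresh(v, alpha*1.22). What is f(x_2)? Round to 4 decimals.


FISTA on f(x) = 3*x^2 - 15*x + 1.22*|x|
L = 6, alpha = 0.103
Iteration 1: beta = 0.0, y = -0.976 + 0.0*(-0.976 + 0.976) = -0.976
  grad(y) = -20.856, v = y - alpha*grad = 1.1722
  prox(v) = soft_thresh(1.1722, 0.1257) = 1.0465
Iteration 2: beta = 0.3333, y = 1.0465 + 0.3333*(1.0465 + 0.976) = 1.7207
  grad(y) = -4.6759, v = y - alpha*grad = 2.2023
  prox(v) = soft_thresh(2.2023, 0.1257) = 2.0766
f(x_2) = 3*2.0766^2 - 15*2.0766 + 1.22*|2.0766| = -15.6788


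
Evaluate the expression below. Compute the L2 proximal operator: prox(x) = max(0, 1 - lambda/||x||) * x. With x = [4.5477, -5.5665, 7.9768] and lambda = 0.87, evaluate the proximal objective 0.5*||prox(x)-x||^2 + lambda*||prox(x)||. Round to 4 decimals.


Step 1: Compute ||x||.
||x|| = 10.7376
Step 2: Compute scaling factor.
scale = max(0, 1 - 0.87/10.7376) = 0.919
Step 3: prox(x) = [4.1792, -5.1155, 7.3305]
||prox(x)|| = 9.8676
Step 4: Proximal objective.
0.5*||prox-x||^2 = 0.3785
lambda*||prox|| = 8.5848
Total = 8.9633


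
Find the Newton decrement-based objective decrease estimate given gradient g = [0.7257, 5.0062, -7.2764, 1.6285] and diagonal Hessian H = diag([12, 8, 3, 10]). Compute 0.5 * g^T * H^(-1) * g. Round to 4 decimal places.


Step 1: H is diagonal, so H^(-1) * g = [0.0605, 0.6258, -2.4255, 0.1629].
Step 2: g^T H^(-1) g = sum_i g_i^2 / H_ii
  = (0.7257)^2/12 + (5.0062)^2/8 + (-7.2764)^2/3 + (1.6285)^2/10
  = 0.0439 + 3.1328 + 17.6487 + 0.2652 = 21.0905
Step 3: Objective decrease = 0.5 * g^T H^(-1) g = 10.5453


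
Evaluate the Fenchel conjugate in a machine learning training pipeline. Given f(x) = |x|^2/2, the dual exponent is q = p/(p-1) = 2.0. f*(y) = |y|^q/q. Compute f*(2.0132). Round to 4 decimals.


The conjugate exponent q satisfies 1/p + 1/q = 1.
p = 2, so q = 2/(2 - 1) = 2.0
|y|^q = 2.0132^2.0 = 4.053
f*(2.0132) = 4.053 / 2.0 = 2.0265


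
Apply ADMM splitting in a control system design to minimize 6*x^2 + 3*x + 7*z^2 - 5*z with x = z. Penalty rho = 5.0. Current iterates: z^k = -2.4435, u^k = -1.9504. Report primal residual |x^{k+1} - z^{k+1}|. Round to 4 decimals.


ADMM iteration with rho = 5.0, z^k = -2.4435, u^k = -1.9504
Step 1: x-update.
Minimize 6*x^2 + 3*x + (5.0/2)*(x + 2.4435 - 1.9504)^2
FOC: (2*6 + 5.0)*x = -3 + 5.0*(-2.4435 + 1.9504)
x^{k+1} = -0.3215
Step 2: z-update.
Minimize 7*z^2 - 5*z + (5.0/2)*(-0.3215 - z - 1.9504)^2
FOC: (2*7 + 5.0)*z = 5 + 5.0*(-0.3215 - 1.9504)
z^{k+1} = -0.3347
Step 3: u-update.
u^{k+1} = -1.9504 - 0.3215 + 0.3347 = -1.9372
Step 4: Primal residual = |-0.3215 + 0.3347| = 0.0132


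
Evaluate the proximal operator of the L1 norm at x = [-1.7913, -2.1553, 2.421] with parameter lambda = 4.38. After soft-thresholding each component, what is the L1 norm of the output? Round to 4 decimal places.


Soft-thresholding with lambda = 4.38:
prox(-1.7913) = sign(-1.7913)*max(|-1.7913| - 4.38, 0) = 0.0
prox(-2.1553) = sign(-2.1553)*max(|-2.1553| - 4.38, 0) = 0.0
prox(2.421) = sign(2.421)*max(|2.421| - 4.38, 0) = 0.0
prox(x) = [0.0, 0.0, 0.0]
||prox(x)||_1 = 0.0 + 0.0 + 0.0 = 0.0


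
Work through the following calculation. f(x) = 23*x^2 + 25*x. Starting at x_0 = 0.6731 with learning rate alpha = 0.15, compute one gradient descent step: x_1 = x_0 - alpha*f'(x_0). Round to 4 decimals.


We compute the gradient at x_0 and apply the update.
f'(x) = 46*x + 25
f'(0.6731) = 46*0.6731 + 25 = 55.9626
x_1 = 0.6731 - 0.15*55.9626 = -7.7213


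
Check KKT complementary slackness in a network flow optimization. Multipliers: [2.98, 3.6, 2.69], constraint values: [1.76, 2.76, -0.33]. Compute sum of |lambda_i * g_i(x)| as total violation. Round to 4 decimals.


KKT complementary slackness check:
lambda_1 * g_1 = 2.98 * 1.76 = 5.2448
lambda_2 * g_2 = 3.6 * 2.76 = 9.936
lambda_3 * g_3 = 2.69 * -0.33 = -0.8877
Total violation = 5.2448 + 9.936 + 0.8877 = 16.0685


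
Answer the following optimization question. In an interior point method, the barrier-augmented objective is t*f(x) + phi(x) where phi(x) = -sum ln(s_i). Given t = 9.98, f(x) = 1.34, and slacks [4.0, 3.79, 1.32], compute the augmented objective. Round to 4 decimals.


Step 1: Compute log-barrier.
ln values: [1.3863, 1.3324, 0.2776]
phi = -(1.3863 + 1.3324 + 0.2776) = -2.9963
Step 2: Compute augmented objective.
t*f(x) = 9.98*1.34 = 13.3732
Total = 13.3732 - 2.9963 = 10.3769


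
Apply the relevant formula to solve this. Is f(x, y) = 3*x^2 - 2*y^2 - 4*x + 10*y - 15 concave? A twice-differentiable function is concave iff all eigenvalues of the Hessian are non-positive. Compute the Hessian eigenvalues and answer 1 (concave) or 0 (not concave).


The Hessian of f(x,y) = 3*x^2 - 2*y^2 - 4*x + 10*y - 15 is:
H = [[6, 0], [0, -4]]
Trace = 6 - 4 = 2
Determinant = 6*-4 - (0)^2 = -24
Discriminant = (2)^2 - 4*-24 = 100.0
Eigenvalues: lambda_1 = -4.0, lambda_2 = 6.0
The function is not concave.

0


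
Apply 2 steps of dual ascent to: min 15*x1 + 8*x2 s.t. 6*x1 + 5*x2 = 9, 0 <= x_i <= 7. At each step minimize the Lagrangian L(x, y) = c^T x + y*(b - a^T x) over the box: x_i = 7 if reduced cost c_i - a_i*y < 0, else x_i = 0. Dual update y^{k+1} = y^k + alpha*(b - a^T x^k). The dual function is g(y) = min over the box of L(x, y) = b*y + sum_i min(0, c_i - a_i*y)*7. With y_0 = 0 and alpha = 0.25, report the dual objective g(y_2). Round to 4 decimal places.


Dual ascent for LP: min 15*x1 + 8*x2, 6*x1 + 5*x2 = 9, 0 <= x_i <= 7
Step 1: y^k = 0.0, reduced costs: (15.0, 8.0)
  x^k = (0.0, 0.0), subgradient = b - a^T x = 9.0
  y^{k+1} = 0.0 + 0.25*9.0 = 2.25
Step 2: y^k = 2.25, reduced costs: (1.5, -3.25)
  x^k = (0.0, 7.0), subgradient = b - a^T x = -26.0
  y^{k+1} = 2.25 + 0.25*-26.0 = -4.25
Dual objective at y_2 = -4.25: reduced costs (40.5, 29.25), box minimizer x = (0.0, 0.0)
g(y_2) = b*y + (c1 - a1*y)*x1 + (c2 - a2*y)*x2 = 9*(-4.25) + 40.5*0.0 + 29.25*0.0 = -38.25 + 0.0 + 0.0 = -38.25


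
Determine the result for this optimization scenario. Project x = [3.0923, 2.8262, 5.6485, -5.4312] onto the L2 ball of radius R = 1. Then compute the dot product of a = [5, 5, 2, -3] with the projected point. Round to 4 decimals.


Step 1: Compute ||x|| (intermediates to 6 decimals).
||x|| = sqrt(3.0923^2 + 2.8262^2 + 5.6485^2 + (-5.4312)^2) = 8.885562
Step 2: Project.
Since ||x|| > R, scale = R/||x|| = 1/8.885562 = 0.112542, proj(x) = scale * x
proj(x) = [0.348014, 0.318066, 0.635693, -0.611238]
Step 3: Dot product.
a^T * proj(x) = 5*0.348014 + 5*0.318066 + 2*0.635693 - 3*(-0.611238) = 6.4355


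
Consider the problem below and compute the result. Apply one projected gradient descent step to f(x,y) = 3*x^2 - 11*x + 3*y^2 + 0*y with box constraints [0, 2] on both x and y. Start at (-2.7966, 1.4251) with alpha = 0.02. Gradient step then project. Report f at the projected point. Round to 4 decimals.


Step 1: Compute gradient at (-2.7966, 1.4251).
grad_x = 2*3*-2.7966 - 11 = -27.7796
grad_y = 2*3*1.4251 + 0 = 8.5506
Step 2: Gradient step.
x_raw = -2.7966 - 0.02*-27.7796 = -2.241
y_raw = 1.4251 - 0.02*8.5506 = 1.2541
Step 3: Project onto [0, 2].
x_proj = clip(-2.241) = 0.0
y_proj = clip(1.2541) = 1.2541
Step 4: Evaluate f.
f(0.0, 1.2541) = 4.7182


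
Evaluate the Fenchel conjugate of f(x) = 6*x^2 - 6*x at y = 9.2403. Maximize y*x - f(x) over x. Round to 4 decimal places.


f*(y) = sup_x {y*x - a*x^2 - b*x} = sup_x {(y-b)*x - a*x^2}
FOC: (y - b) - 2a*x = 0 => x* = (y - b)/(2a)
x* = (9.2403 + 6)/(2*6) = 1.27
f*(9.2403) = (y-b)^2/(4a) = (9.2403 + 6)^2/(4*6)
= 232.2667/24 = 9.6778


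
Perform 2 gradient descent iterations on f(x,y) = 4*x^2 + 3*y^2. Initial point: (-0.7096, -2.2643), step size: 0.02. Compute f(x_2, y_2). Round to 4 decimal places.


Gradient descent on f(x,y) = 4*x^2 + 3*y^2.
Starting point: (-0.7096, -2.2643), alpha = 0.02
Step 1: grad_x = 2*4*-0.7096 = -5.6768, grad_y = 2*3*-2.2643 = -13.5858
  x_1 = -0.7096 - 0.02*-5.6768 = -0.5961
  y_1 = -2.2643 - 0.02*-13.5858 = -1.9926
Step 2: grad_x = 2*4*-0.5961 = -4.7685, grad_y = 2*3*-1.9926 = -11.9555
  x_2 = -0.5961 - 0.02*-4.7685 = -0.5007
  y_2 = -1.9926 - 0.02*-11.9555 = -1.7535
f(-0.5007, -1.7535) = 4*(-0.5007)^2 + 3*(-1.7535)^2 = 10.2268


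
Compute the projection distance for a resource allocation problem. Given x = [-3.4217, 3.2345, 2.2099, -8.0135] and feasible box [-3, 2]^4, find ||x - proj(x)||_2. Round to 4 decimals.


Project each component onto [-3, 2].
clip(-3.4217) = -3.0, clip(3.2345) = 2.0, clip(2.2099) = 2.0, clip(-8.0135) = -3.0
Projection = [-3.0, 2.0, 2.0, -3.0]
Squared diffs: [0.1778, 1.524, 0.0441, 25.1352]
Distance = sqrt(26.8811) = 5.1847


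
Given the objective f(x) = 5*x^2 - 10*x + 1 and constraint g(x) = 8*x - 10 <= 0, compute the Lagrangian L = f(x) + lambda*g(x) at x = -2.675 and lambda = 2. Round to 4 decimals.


Step 1: Evaluate f(x).
f(-2.675) = 5*(-2.675)^2 - 10*(-2.675) + 1 = 63.5281
Step 2: Evaluate g(x).
g(-2.675) = 8*-2.675 - 10 = -31.4
Step 3: Compute Lagrangian.
L = 63.5281 + 2*-31.4 = 0.7281


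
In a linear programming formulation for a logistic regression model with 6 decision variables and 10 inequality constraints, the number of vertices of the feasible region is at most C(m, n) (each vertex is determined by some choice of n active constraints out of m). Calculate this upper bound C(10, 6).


Each vertex corresponds to some choice of n active constraints out of m, so the number of vertices is at most C(m, n) = m! / (n!(m-n)!).
m = 10, n = 6
Numerator: 10 * 9 * 8 * 7 * 6 * 5
Denominator: 6! = 720
C(10, 6) = 210


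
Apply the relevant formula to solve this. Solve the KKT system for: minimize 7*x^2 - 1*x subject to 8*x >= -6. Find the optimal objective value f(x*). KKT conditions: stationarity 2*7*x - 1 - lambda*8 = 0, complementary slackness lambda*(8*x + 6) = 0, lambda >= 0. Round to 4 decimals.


Step 1: Try lambda = 0 (constraint inactive).
Stationarity: 2*7*x - 1 = 0
x* = 1/(2*7) = 1/14 = 0.0714 (rounded; the exact value 1/14 is used below)
Check constraint: 8*0.0714 = 0.5712 >= -6 -- satisfied.
Step 2: Compute optimal value.
f(x*) = 7*(1/14)^2 - 1*(1/14) = -0.0357


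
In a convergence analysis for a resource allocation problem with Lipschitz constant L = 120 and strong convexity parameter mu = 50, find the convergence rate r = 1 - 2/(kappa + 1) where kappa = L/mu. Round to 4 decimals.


Step 1: Compute the condition number.
kappa = L/mu = 120/50 = 2.4
Step 2: Compute the convergence rate.
r = 1 - 2/(kappa + 1) = 1 - 2*mu/(L + mu) = (L - mu)/(L + mu) = 70/170 = 0.4118


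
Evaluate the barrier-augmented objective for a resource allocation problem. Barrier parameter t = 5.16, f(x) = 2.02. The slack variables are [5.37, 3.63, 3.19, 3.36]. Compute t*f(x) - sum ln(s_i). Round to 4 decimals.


Step 1: Compute log-barrier.
ln values: [1.6808, 1.2892, 1.16, 1.2119]
phi = -(1.6808 + 1.2892 + 1.16 + 1.2119) = -5.342
Step 2: Compute augmented objective.
t*f(x) = 5.16*2.02 = 10.4232
Total = 10.4232 - 5.342 = 5.0812


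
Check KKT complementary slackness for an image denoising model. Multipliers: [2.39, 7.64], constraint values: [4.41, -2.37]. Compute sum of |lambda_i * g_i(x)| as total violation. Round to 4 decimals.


KKT complementary slackness check:
lambda_1 * g_1 = 2.39 * 4.41 = 10.5399
lambda_2 * g_2 = 7.64 * -2.37 = -18.1068
Total violation = 10.5399 + 18.1068 = 28.6467


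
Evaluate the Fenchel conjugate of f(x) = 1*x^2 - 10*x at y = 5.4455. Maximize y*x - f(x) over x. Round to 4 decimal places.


f*(y) = sup_x {y*x - a*x^2 - b*x} = sup_x {(y-b)*x - a*x^2}
FOC: (y - b) - 2a*x = 0 => x* = (y - b)/(2a)
x* = (5.4455 + 10)/(2*1) = 7.7228
f*(5.4455) = (y-b)^2/(4a) = (5.4455 + 10)^2/(4*1)
= 238.5635/4 = 59.6409


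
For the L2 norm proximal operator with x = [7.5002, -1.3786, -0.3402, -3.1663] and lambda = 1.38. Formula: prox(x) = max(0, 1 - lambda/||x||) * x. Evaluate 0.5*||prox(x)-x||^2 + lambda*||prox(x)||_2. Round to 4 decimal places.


Step 1: Compute ||x||.
||x|| = 8.2641
Step 2: Compute scaling factor.
scale = max(0, 1 - 1.38/8.2641) = 0.833
Step 3: prox(x) = [6.2478, -1.1484, -0.2834, -2.6376]
||prox(x)|| = 6.8841
Step 4: Proximal objective.
0.5*||prox-x||^2 = 0.9522
lambda*||prox|| = 9.5001
Total = 10.4522


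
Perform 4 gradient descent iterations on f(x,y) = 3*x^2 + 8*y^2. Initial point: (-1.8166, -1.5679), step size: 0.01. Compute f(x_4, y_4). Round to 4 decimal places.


Gradient descent on f(x,y) = 3*x^2 + 8*y^2.
Starting point: (-1.8166, -1.5679), alpha = 0.01
Step 1: grad_x = 2*3*-1.8166 = -10.8996, grad_y = 2*8*-1.5679 = -25.0864
  x_1 = -1.8166 - 0.01*-10.8996 = -1.7076
  y_1 = -1.5679 - 0.01*-25.0864 = -1.317
Step 2: grad_x = 2*3*-1.7076 = -10.2456, grad_y = 2*8*-1.317 = -21.0726
  x_2 = -1.7076 - 0.01*-10.2456 = -1.6051
  y_2 = -1.317 - 0.01*-21.0726 = -1.1063
Step 3: grad_x = 2*3*-1.6051 = -9.6309, grad_y = 2*8*-1.1063 = -17.701
  x_3 = -1.6051 - 0.01*-9.6309 = -1.5088
  y_3 = -1.1063 - 0.01*-17.701 = -0.9293
Step 4: grad_x = 2*3*-1.5088 = -9.053, grad_y = 2*8*-0.9293 = -14.8688
  x_4 = -1.5088 - 0.01*-9.053 = -1.4183
  y_4 = -0.9293 - 0.01*-14.8688 = -0.7806
f(-1.4183, -0.7806) = 3*(-1.4183)^2 + 8*(-0.7806)^2 = 10.9096


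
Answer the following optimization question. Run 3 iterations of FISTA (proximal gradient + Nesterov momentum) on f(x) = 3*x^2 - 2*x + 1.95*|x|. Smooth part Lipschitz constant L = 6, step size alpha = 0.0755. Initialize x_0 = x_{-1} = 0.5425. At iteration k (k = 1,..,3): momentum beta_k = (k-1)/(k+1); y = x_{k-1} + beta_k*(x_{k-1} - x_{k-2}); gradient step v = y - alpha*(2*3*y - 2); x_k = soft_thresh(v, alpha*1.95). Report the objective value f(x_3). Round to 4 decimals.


FISTA on f(x) = 3*x^2 - 2*x + 1.95*|x|
L = 6, alpha = 0.0755
Iteration 1: beta = 0.0, y = 0.5425 + 0.0*(0.5425 - 0.5425) = 0.5425
  grad(y) = 1.255, v = y - alpha*grad = 0.4477
  prox(v) = soft_thresh(0.4477, 0.1472) = 0.3005
Iteration 2: beta = 0.3333, y = 0.3005 + 0.3333*(0.3005 - 0.5425) = 0.2199
  grad(y) = -0.6808, v = y - alpha*grad = 0.2713
  prox(v) = soft_thresh(0.2713, 0.1472) = 0.124
Iteration 3: beta = 0.5, y = 0.124 + 0.5*(0.124 - 0.3005) = 0.0358
  grad(y) = -1.7852, v = y - alpha*grad = 0.1706
  prox(v) = soft_thresh(0.1706, 0.1472) = 0.0234
f(x_3) = 3*0.0234^2 - 2*0.0234 + 1.95*|0.0234| = 0.0005


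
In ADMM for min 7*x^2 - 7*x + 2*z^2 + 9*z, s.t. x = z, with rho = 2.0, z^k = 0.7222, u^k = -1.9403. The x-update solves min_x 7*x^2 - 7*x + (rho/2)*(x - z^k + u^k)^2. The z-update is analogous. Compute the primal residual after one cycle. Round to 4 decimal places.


ADMM iteration with rho = 2.0, z^k = 0.7222, u^k = -1.9403
Step 1: x-update.
Minimize 7*x^2 - 7*x + (2.0/2)*(x - 0.7222 - 1.9403)^2
FOC: (2*7 + 2.0)*x = 7 + 2.0*(0.7222 + 1.9403)
x^{k+1} = 0.7703
Step 2: z-update.
Minimize 2*z^2 + 9*z + (2.0/2)*(0.7703 - z - 1.9403)^2
FOC: (2*2 + 2.0)*z = -9 + 2.0*(0.7703 - 1.9403)
z^{k+1} = -1.89
Step 3: u-update.
u^{k+1} = -1.9403 + 0.7703 + 1.89 = 0.72
Step 4: Primal residual = |0.7703 + 1.89| = 2.6603


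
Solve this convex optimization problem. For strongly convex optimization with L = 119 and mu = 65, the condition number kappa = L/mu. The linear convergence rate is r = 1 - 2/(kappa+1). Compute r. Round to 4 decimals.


Step 1: Compute the condition number.
kappa = L/mu = 119/65 = 1.8308
Step 2: Compute the convergence rate.
r = 1 - 2/(kappa + 1) = 1 - 2*mu/(L + mu) = (L - mu)/(L + mu) = 54/184 = 0.2935


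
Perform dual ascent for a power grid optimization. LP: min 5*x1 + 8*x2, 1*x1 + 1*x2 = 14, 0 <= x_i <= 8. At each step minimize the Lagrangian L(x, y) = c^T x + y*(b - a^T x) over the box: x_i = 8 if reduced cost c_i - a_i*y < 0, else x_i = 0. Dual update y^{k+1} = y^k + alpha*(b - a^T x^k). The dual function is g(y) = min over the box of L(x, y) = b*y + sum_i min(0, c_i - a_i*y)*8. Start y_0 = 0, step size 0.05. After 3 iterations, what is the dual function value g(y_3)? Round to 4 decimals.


Dual ascent for LP: min 5*x1 + 8*x2, 1*x1 + 1*x2 = 14, 0 <= x_i <= 8
Step 1: y^k = 0.0, reduced costs: (5.0, 8.0)
  x^k = (0.0, 0.0), subgradient = b - a^T x = 14.0
  y^{k+1} = 0.0 + 0.05*14.0 = 0.7
Step 2: y^k = 0.7, reduced costs: (4.3, 7.3)
  x^k = (0.0, 0.0), subgradient = b - a^T x = 14.0
  y^{k+1} = 0.7 + 0.05*14.0 = 1.4
Step 3: y^k = 1.4, reduced costs: (3.6, 6.6)
  x^k = (0.0, 0.0), subgradient = b - a^T x = 14.0
  y^{k+1} = 1.4 + 0.05*14.0 = 2.1
Dual objective at y_3 = 2.1: reduced costs (2.9, 5.9), box minimizer x = (0.0, 0.0)
g(y_3) = b*y + (c1 - a1*y)*x1 + (c2 - a2*y)*x2 = 14*2.1 + 2.9*0.0 + 5.9*0.0 = 29.4 + 0.0 + 0.0 = 29.4


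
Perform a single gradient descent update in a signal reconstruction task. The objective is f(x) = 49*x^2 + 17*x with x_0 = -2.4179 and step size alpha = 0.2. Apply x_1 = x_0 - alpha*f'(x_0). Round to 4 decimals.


We compute the gradient at x_0 and apply the update.
f'(x) = 98*x + 17
f'(-2.4179) = 98*-2.4179 + 17 = -219.9542
x_1 = -2.4179 - 0.2*-219.9542 = 41.5729


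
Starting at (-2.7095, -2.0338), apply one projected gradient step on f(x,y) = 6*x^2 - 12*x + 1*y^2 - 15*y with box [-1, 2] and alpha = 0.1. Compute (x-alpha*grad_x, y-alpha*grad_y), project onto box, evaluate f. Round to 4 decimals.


Step 1: Compute gradient at (-2.7095, -2.0338).
grad_x = 2*6*-2.7095 - 12 = -44.514
grad_y = 2*1*-2.0338 - 15 = -19.0676
Step 2: Gradient step.
x_raw = -2.7095 - 0.1*-44.514 = 1.7419
y_raw = -2.0338 - 0.1*-19.0676 = -0.127
Step 3: Project onto [-1, 2].
x_proj = clip(1.7419) = 1.7419
y_proj = clip(-0.127) = -0.127
Step 4: Evaluate f.
f(1.7419, -0.127) = -0.7758


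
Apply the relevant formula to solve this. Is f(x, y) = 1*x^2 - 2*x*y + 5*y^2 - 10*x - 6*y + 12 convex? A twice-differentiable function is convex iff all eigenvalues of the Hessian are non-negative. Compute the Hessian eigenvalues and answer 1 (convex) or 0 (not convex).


The Hessian of f(x,y) = 1*x^2 - 2*x*y + 5*y^2 - 10*x - 6*y + 12 is:
H = [[2, -2], [-2, 10]]
Trace = 2 + 10 = 12
Determinant = 2*10 - (-2)^2 = 16
Discriminant = (12)^2 - 4*16 = 80.0
Eigenvalues: lambda_1 = 1.5279, lambda_2 = 10.4721
The function is convex.

1


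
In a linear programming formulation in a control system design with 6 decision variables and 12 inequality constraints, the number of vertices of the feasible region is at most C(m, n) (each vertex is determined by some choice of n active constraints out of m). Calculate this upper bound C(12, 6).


Each vertex corresponds to some choice of n active constraints out of m, so the number of vertices is at most C(m, n) = m! / (n!(m-n)!).
m = 12, n = 6
Numerator: 12 * 11 * 10 * 9 * 8 * 7
Denominator: 6! = 720
C(12, 6) = 924


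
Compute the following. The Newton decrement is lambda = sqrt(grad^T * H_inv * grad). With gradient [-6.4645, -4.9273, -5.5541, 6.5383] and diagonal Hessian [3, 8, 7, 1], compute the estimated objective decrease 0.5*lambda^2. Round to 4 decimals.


Step 1: H is diagonal, so H^(-1) * g = [-2.1548, -0.6159, -0.7934, 6.5383].
Step 2: g^T H^(-1) g = sum_i g_i^2 / H_ii
  = (-6.4645)^2/3 + (-4.9273)^2/8 + (-5.5541)^2/7 + (6.5383)^2/1
  = 13.9299 + 3.0348 + 4.4069 + 42.7494 = 64.1209
Step 3: Objective decrease = 0.5 * g^T H^(-1) g = 32.0605


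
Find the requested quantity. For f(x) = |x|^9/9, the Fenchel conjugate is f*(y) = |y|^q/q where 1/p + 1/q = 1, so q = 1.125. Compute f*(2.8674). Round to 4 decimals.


The conjugate exponent q satisfies 1/p + 1/q = 1.
p = 9, so q = 9/(9 - 1) = 1.125
|y|^q = 2.8674^1.125 = 3.271
f*(2.8674) = 3.271 / 1.125 = 2.9075


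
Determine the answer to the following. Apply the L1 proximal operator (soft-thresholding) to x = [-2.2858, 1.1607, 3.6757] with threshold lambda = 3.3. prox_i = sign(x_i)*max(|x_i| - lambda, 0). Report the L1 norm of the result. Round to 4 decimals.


Soft-thresholding with lambda = 3.3:
prox(-2.2858) = sign(-2.2858)*max(|-2.2858| - 3.3, 0) = 0.0
prox(1.1607) = sign(1.1607)*max(|1.1607| - 3.3, 0) = 0.0
prox(3.6757) = sign(3.6757)*max(|3.6757| - 3.3, 0) = 0.3757
prox(x) = [0.0, 0.0, 0.3757]
||prox(x)||_1 = 0.0 + 0.0 + 0.3757 = 0.3757


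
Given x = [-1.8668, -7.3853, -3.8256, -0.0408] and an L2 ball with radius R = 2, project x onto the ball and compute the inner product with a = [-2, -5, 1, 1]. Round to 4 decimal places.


Step 1: Compute ||x|| (intermediates to 6 decimals).
||x|| = sqrt((-1.8668)^2 + (-7.3853)^2 + (-3.8256)^2 + (-0.0408)^2) = 8.524346
Step 2: Project.
Since ||x|| > R, scale = R/||x|| = 2/8.524346 = 0.234622, proj(x) = scale * x
proj(x) = [-0.437992, -1.732754, -0.89757, -0.009573]
Step 3: Dot product.
a^T * proj(x) = -2*(-0.437992) - 5*(-1.732754) + 1*(-0.89757) + 1*(-0.009573) = 8.6326


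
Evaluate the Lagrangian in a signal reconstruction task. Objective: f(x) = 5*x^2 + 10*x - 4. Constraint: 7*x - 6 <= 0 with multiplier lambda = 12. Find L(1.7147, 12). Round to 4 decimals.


Step 1: Evaluate f(x).
f(1.7147) = 5*1.7147^2 + 10*1.7147 - 4 = 27.848
Step 2: Evaluate g(x).
g(1.7147) = 7*1.7147 - 6 = 6.0029
Step 3: Compute Lagrangian.
L = 27.848 + 12*6.0029 = 99.8828


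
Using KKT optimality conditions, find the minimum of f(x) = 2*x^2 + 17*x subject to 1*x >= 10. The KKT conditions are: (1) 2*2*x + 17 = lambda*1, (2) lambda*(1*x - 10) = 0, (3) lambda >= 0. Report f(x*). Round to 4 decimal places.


Step 1: Try lambda = 0 (constraint inactive).
x_unc = -17/(2*2) = -4.25
Check: 1*-4.25 = -4.25 < 10 -- violated!
Step 2: Constraint must be active: 1*x = 10
x* = 10/1 = 10.0
lambda = (2*2*10.0 + 17)/1 = 57.0
Step 3: Compute optimal value.
f(x*) = 2*10.0^2 + 17*10.0 = 370.0


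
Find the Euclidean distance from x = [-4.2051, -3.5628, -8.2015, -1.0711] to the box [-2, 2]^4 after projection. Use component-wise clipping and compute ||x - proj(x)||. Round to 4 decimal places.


Project each component onto [-2, 2].
clip(-4.2051) = -2.0, clip(-3.5628) = -2.0, clip(-8.2015) = -2.0, clip(-1.0711) = -1.0711
Projection = [-2.0, -2.0, -2.0, -1.0711]
Squared diffs: [4.8625, 2.4423, 38.4586, 0.0]
Distance = sqrt(45.7634) = 6.7649


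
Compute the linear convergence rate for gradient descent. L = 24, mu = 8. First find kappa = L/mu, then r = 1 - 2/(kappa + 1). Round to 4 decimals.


Step 1: Compute the condition number.
kappa = L/mu = 24/8 = 3.0
Step 2: Compute the convergence rate.
r = 1 - 2/(kappa + 1) = 1 - 2*mu/(L + mu) = (L - mu)/(L + mu) = 16/32 = 0.5


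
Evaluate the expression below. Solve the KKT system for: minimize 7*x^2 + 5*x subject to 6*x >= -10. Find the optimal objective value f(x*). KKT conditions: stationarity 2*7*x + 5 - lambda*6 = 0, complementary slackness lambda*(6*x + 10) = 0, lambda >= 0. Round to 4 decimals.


Step 1: Try lambda = 0 (constraint inactive).
Stationarity: 2*7*x + 5 = 0
x* = -5/(2*7) = -5/14 = -0.3571 (rounded; the exact value -5/14 is used below)
Check constraint: 6*-0.3571 = -2.1426 >= -10 -- satisfied.
Step 2: Compute optimal value.
f(x*) = 7*(-5/14)^2 + 5*(-5/14) = -0.8929


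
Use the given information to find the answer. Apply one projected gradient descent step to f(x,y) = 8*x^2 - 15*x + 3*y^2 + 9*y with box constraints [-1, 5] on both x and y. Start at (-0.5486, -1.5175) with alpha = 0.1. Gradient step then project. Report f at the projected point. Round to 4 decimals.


Step 1: Compute gradient at (-0.5486, -1.5175).
grad_x = 2*8*-0.5486 - 15 = -23.7776
grad_y = 2*3*-1.5175 + 9 = -0.105
Step 2: Gradient step.
x_raw = -0.5486 - 0.1*-23.7776 = 1.8292
y_raw = -1.5175 - 0.1*-0.105 = -1.507
Step 3: Project onto [-1, 5].
x_proj = clip(1.8292) = 1.8292
y_proj = clip(-1.507) = -1.0
Step 4: Evaluate f.
f(1.8292, -1.0) = -6.6708


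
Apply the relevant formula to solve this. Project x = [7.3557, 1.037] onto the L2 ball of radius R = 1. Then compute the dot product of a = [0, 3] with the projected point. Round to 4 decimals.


Step 1: Compute ||x|| (intermediates to 6 decimals).
||x|| = sqrt(7.3557^2 + 1.037^2) = 7.428438
Step 2: Project.
Since ||x|| > R, scale = R/||x|| = 1/7.428438 = 0.134618, proj(x) = scale * x
proj(x) = [0.99021, 0.139599]
Step 3: Dot product.
a^T * proj(x) = 0*0.99021 + 3*0.139599 = 0.4188


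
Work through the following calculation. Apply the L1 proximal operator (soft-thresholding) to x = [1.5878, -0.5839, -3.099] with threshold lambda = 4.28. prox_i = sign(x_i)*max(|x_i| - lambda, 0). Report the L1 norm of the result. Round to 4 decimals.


Soft-thresholding with lambda = 4.28:
prox(1.5878) = sign(1.5878)*max(|1.5878| - 4.28, 0) = 0.0
prox(-0.5839) = sign(-0.5839)*max(|-0.5839| - 4.28, 0) = 0.0
prox(-3.099) = sign(-3.099)*max(|-3.099| - 4.28, 0) = 0.0
prox(x) = [0.0, 0.0, 0.0]
||prox(x)||_1 = 0.0 + 0.0 + 0.0 = 0.0


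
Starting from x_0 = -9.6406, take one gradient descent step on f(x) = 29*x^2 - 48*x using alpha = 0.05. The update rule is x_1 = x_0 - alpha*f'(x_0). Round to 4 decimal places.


We compute the gradient at x_0 and apply the update.
f'(x) = 58*x - 48
f'(-9.6406) = 58*-9.6406 - 48 = -607.1548
x_1 = -9.6406 - 0.05*-607.1548 = 20.7171


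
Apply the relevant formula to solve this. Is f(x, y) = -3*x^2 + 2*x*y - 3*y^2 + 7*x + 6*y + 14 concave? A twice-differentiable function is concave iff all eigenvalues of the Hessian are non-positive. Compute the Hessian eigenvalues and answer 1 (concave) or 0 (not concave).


The Hessian of f(x,y) = -3*x^2 + 2*x*y - 3*y^2 + 7*x + 6*y + 14 is:
H = [[-6, 2], [2, -6]]
Trace = -6 - 6 = -12
Determinant = -6*-6 - (2)^2 = 32
Discriminant = (-12)^2 - 4*32 = 16.0
Eigenvalues: lambda_1 = -8.0, lambda_2 = -4.0
The function is concave.

1


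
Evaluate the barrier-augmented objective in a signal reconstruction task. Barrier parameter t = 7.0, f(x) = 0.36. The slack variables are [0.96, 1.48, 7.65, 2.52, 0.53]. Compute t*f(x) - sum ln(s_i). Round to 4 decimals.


Step 1: Compute log-barrier.
ln values: [-0.0408, 0.392, 2.0347, 0.9243, -0.6349]
phi = -(-0.0408 + 0.392 + 2.0347 + 0.9243 - 0.6349) = -2.6753
Step 2: Compute augmented objective.
t*f(x) = 7.0*0.36 = 2.52
Total = 2.52 - 2.6753 = -0.1553


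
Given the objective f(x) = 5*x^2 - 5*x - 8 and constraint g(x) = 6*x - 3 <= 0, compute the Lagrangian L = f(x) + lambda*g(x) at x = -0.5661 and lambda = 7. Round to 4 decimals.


Step 1: Evaluate f(x).
f(-0.5661) = 5*(-0.5661)^2 - 5*(-0.5661) - 8 = -3.5672
Step 2: Evaluate g(x).
g(-0.5661) = 6*-0.5661 - 3 = -6.3966
Step 3: Compute Lagrangian.
L = -3.5672 + 7*-6.3966 = -48.3434


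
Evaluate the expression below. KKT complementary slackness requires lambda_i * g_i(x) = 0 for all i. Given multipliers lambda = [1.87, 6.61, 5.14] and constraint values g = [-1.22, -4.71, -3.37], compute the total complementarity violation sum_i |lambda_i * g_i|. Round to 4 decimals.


KKT complementary slackness check:
lambda_1 * g_1 = 1.87 * -1.22 = -2.2814
lambda_2 * g_2 = 6.61 * -4.71 = -31.1331
lambda_3 * g_3 = 5.14 * -3.37 = -17.3218
Total violation = 2.2814 + 31.1331 + 17.3218 = 50.7363
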